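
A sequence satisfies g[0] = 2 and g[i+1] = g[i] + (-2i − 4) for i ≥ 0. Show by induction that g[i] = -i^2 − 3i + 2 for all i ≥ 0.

Base case: g[0] = 2, and -0^2 − 3·0 + 2 = 2.
Assume g[m] = -m^2 − 3m + 2.
Then g[m+1] = g[m] + (-2m − 4) = (-m^2 − 3m + 2) + (-2m − 4) = -m^2 − 5m − 2,
and -(m+1)^2 − 3·(m+1) + 2 = -m^2 − 5m − 2.
By induction, g[i] = -i^2 − 3i + 2 for all i ≥ 0.

g[i] = -i^2 − 3i + 2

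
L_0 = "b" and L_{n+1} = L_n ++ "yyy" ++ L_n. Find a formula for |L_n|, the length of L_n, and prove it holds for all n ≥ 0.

Claim: |L_n| = 2^{n+2} − 3.

Base case: |L_0| = 1, and 2^{0+2} − 3 = 1.
Assume |L_k| = 2^{k+2} − 3.
Then |L_{k+1}| = |L_k| + 3 + |L_k| = 2|L_k| + 3 = 2(2^{k+2} − 3) + 3 = 2^{k+3} − 6 + 3 = 2^{k+3} − 3.
This completes the inductive step, so |L_n| = 2^{n+2} − 3 for all n ≥ 0.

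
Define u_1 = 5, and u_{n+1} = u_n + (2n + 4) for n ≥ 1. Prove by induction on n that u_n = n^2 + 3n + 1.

Base case: u_1 = 5, and 1^2 + 3·1 + 1 = 5.
Assume u_k = k^2 + 3k + 1.
Then u_{k+1} = u_k + (2k + 4) = (k^2 + 3k + 1) + (2k + 4) = k^2 + 5k + 5,
and (k+1)^2 + 3·(k+1) + 1 = k^2 + 5k + 5.
Hence u_n = n^2 + 3n + 1 for every n ≥ 1, by induction.

u_n = n^2 + 3n + 1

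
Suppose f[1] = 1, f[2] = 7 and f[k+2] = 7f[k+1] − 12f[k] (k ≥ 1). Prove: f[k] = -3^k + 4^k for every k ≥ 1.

Base cases: f[1] = 1 and -3^1 + 4^1 = 1; f[2] = 7 and -3^2 + 4^2 = 7.
Assume f[j] = -3^j + 4^j for all 1 ≤ j ≤ r, where r ≥ 2.
Then f[r+1] = 7f[r] − 12f[r−1] = 7·(-3^r + 4^r) − 12·(-3^{r−1} + 4^{r−1}) = -(7·3 − 12)3^{r−1} + (7·4 − 12)4^{r−1} = -9·3^{r−1} + 16·4^{r−1} = -3^{r+1} + 4^{r+1}.
By strong induction, f[k] = -3^k + 4^k for all k ≥ 1.

f[k] = -3^k + 4^k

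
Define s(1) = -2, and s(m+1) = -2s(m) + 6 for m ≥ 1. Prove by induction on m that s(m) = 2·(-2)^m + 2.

Base case: s(1) = -2, and 2·(-2)^1 + 2 = -4 + 2 = -2.
Assume s(k) = 2·(-2)^k + 2 for some k ≥ 1.
Then s(k+1) = -2s(k) + 6 = -2·(2·(-2)^k + 2) + 6 = -4·(-2)^k − 4 + 6 = 2·(-2)^{k+1} + 2.
Hence s(m) = 2·(-2)^m + 2 for every m ≥ 1, by induction.

s(m) = 2·(-2)^m + 2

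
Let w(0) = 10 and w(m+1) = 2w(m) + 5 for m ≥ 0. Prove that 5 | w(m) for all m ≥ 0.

Base case: w(0) = 10 = 5·2, so 5 | w(0).
Assume 5 | w(k), so w(k) = 5t for some integer t.
Then w(k+1) = 2w(k) + 5 = 2·(5t) + 5 = 5(2t + 1), so 5 | w(k+1).
Hence 5 | w(m) for every m ≥ 0, by induction.

5 | w(m)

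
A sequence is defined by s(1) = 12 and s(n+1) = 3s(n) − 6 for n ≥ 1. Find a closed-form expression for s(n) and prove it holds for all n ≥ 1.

Claim: s(n) = 3^{n+1} + 3.

Base case: s(1) = 12, and 3^{1+1} + 3 = 9 + 3 = 12.
Assume s(j) = 3^{j+1} + 3 for some j ≥ 1.
Then s(j+1) = 3s(j) − 6 = 3·(3^{j+1} + 3) − 6 = 3^{j+2} + 9 − 6 = 3^{j+2} + 3.
This completes the inductive step, so s(n) = 3^{n+1} + 3 for all n ≥ 1.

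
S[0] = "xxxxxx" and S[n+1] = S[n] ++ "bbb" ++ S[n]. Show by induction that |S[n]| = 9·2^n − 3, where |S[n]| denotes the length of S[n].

Base case: |S[0]| = 6, and 9·2^0 − 3 = 6.
Assume |S[r]| = 9·2^r − 3.
Then |S[r+1]| = |S[r]| + 3 + |S[r]| = 2|S[r]| + 3 = 2(9·2^r − 3) + 3 = 9·2^{r+1} − 6 + 3 = 9·2^{r+1} − 3.
So the formula holds for r+1, and by induction |S[n]| = 9·2^n − 3 for all n ≥ 0.

|S[n]| = 9·2^n − 3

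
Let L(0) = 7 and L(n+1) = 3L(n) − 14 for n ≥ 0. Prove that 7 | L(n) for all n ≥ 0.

Base case: L(0) = 7 = 7·1, so 7 | L(0).
Assume 7 | L(r), so L(r) = 7t for some integer t.
Then L(r+1) = 3L(r) − 14 = 3·(7t) − 14 = 7(3t − 2), so 7 | L(r+1).
By induction, 7 | L(n) for all n ≥ 0.

7 | L(n)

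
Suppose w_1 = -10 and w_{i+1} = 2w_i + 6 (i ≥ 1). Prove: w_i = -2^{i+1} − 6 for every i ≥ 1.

Base case: w_1 = -10, and -2^{1+1} − 6 = -4 − 6 = -10.
Assume w_r = -2^{r+1} − 6 for some r ≥ 1.
Then w_{r+1} = 2w_r + 6 = 2·(-2^{r+1} − 6) + 6 = -2^{r+2} − 12 + 6 = -2^{r+2} − 6.
So the formula holds for r+1, and by induction w_i = -2^{i+1} − 6 for all i ≥ 1.

w_i = -2^{i+1} − 6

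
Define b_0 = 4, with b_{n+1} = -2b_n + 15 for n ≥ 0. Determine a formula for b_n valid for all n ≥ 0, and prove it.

Claim: b_n = -(-2)^n + 5.

Base case: b_0 = 4, and -(-2)^0 + 5 = -1 + 5 = 4.
Assume b_r = -(-2)^r + 5 for some r ≥ 0.
Then b_{r+1} = -2b_r + 15 = -2·(-(-2)^r + 5) + 15 = 2·(-2)^r − 10 + 15 = -(-2)^{r+1} + 5.
This completes the inductive step, so b_n = -(-2)^n + 5 for all n ≥ 0.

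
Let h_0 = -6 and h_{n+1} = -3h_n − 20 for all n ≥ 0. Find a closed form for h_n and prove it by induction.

Claim: h_n = -(-3)^n − 5.

Base case: h_0 = -6, and -(-3)^0 − 5 = -1 − 5 = -6.
Assume h_j = -(-3)^j − 5 for some j ≥ 0.
Then h_{j+1} = -3h_j − 20 = -3·(-(-3)^j − 5) − 20 = 3·(-3)^j + 15 − 20 = -(-3)^{j+1} − 5.
This completes the inductive step, so h_n = -(-3)^n − 5 for all n ≥ 0.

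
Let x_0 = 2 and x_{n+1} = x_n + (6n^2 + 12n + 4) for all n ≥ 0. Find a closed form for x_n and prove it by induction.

Claim: x_n = 2n^3 + 3n^2 − n + 2.

Base case: x_0 = 2, and 2·0^3 + 3·0^2 − 0 + 2 = 2.
Assume x_k = 2k^3 + 3k^2 − k + 2.
Then x_{k+1} = x_k + (6k^2 + 12k + 4) = (2k^3 + 3k^2 − k + 2) + (6k^2 + 12k + 4) = 2k^3 + 9k^2 + 11k + 6,
and 2·(k+1)^3 + 3·(k+1)^2 − (k+1) + 2 = 2k^3 + 9k^2 + 11k + 6.
Hence x_n = 2n^3 + 3n^2 − n + 2 for every n ≥ 0, by induction.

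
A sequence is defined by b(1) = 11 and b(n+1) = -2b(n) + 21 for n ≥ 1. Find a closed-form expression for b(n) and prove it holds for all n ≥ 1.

Claim: b(n) = -2·(-2)^n + 7.

Base case: b(1) = 11, and -2·(-2)^1 + 7 = 4 + 7 = 11.
Assume b(r) = -2·(-2)^r + 7 for some r ≥ 1.
Then b(r+1) = -2b(r) + 21 = -2·(-2·(-2)^r + 7) + 21 = 4·(-2)^r − 14 + 21 = -2·(-2)^{r+1} + 7.
So the formula holds for r+1, and by induction b(n) = -2·(-2)^n + 7 for all n ≥ 1.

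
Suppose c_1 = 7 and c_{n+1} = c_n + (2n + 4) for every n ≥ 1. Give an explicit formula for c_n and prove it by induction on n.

Claim: c_n = n^2 + 3n + 3.

Base case: c_1 = 7, and 1^2 + 3·1 + 3 = 7.
Assume c_k = k^2 + 3k + 3.
Then c_{k+1} = c_k + (2k + 4) = (k^2 + 3k + 3) + (2k + 4) = k^2 + 5k + 7,
and (k+1)^2 + 3·(k+1) + 3 = k^2 + 5k + 7.
By induction, c_n = n^2 + 3n + 3 for all n ≥ 1.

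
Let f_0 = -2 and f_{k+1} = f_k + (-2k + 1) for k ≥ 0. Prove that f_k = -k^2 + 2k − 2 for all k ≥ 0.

Base case: f_0 = -2, and -0^2 + 2·0 − 2 = -2.
Assume f_m = -m^2 + 2m − 2.
Then f_{m+1} = f_m + (-2m + 1) = (-m^2 + 2m − 2) + (-2m + 1) = -m^2 − 1,
and -(m+1)^2 + 2·(m+1) − 2 = -m^2 − 1.
By induction, f_k = -k^2 + 2k − 2 for all k ≥ 0.

f_k = -k^2 + 2k − 2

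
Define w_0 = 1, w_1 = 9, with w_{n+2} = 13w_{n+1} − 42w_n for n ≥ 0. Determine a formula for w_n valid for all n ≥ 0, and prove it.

Claim: w_n = 3·7^n − 2·6^n.

Base cases: w_0 = 1 and 3·7^0 − 2·6^0 = 1; w_1 = 9 and 3·7^1 − 2·6^1 = 9.
Assume w_i = 3·7^i − 2·6^i for all 0 ≤ i ≤ j, where j ≥ 1.
Then w_{j+1} = 13w_j − 42w_{j−1} = 13·(3·7^j − 2·6^j) − 42·(3·7^{j−1} − 2·6^{j−1}) = 3·(13·7 − 42)7^{j−1} − 2·(13·6 − 42)6^{j−1} = 147·7^{j−1} − 72·6^{j−1} = 3·7^{j+1} − 2·6^{j+1}.
So the formula holds for j+1, and by strong induction w_n = 3·7^n − 2·6^n for all n ≥ 0.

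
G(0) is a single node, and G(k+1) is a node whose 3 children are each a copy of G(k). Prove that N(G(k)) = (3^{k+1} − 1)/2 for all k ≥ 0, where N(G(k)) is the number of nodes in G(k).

Base case: N(G(0)) = 1, and (3^{0+1} − 1)/2 = 1.
Assume N(G(j)) = (3^{j+1} − 1)/2.
Then N(G(j+1)) = 1 + 3N(G(j)) = 1 + 3·(3^{j+1} − 1)/2 = 1 + (3^{j+2} − 3)/2 = (2 + 3^{j+2} − 3)/2 = (3^{j+2} − 1)/2.
Hence N(G(k)) = (3^{k+1} − 1)/2 for every k ≥ 0, by induction.

N(G(k)) = (3^{k+1} − 1)/2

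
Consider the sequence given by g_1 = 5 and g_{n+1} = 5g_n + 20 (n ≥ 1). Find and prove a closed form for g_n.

Claim: g_n = 2·5^n − 5.

Base case: g_1 = 5, and 2·5^1 − 5 = 10 − 5 = 5.
Assume g_r = 2·5^r − 5 for some r ≥ 1.
Then g_{r+1} = 5g_r + 20 = 5·(2·5^r − 5) + 20 = 10·5^r − 25 + 20 = 2·5^{r+1} − 5.
Hence g_n = 2·5^n − 5 for every n ≥ 1, by induction.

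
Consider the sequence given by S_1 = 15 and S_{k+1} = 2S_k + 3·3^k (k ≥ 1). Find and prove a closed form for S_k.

Claim: S_k = 3·2^k + 3·3^k.

Base case: S_1 = 15, and 3·2^1 + 3·3^1 = 6 + 9 = 15.
Assume S_m = 3·2^m + 3·3^m for some m ≥ 1.
Then S_{m+1} = 2S_m + 3·3^m = 2·(3·2^m + 3·3^m) + 3·3^m = 3·2^{m+1} + 6·3^m + 3·3^m = 3·2^{m+1} + 9·3^m = 3·2^{m+1} + 3·3^{m+1}.
So the formula holds for m+1, and by induction S_k = 3·2^k + 3·3^k for all k ≥ 1.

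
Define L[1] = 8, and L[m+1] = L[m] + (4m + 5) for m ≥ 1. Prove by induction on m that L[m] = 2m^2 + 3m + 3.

Base case: L[1] = 8, and 2·1^2 + 3·1 + 3 = 8.
Assume L[k] = 2k^2 + 3k + 3.
Then L[k+1] = L[k] + (4k + 5) = (2k^2 + 3k + 3) + (4k + 5) = 2k^2 + 7k + 8,
and 2·(k+1)^2 + 3·(k+1) + 3 = 2k^2 + 7k + 8.
This completes the inductive step, so L[m] = 2m^2 + 3m + 3 for all m ≥ 1.

L[m] = 2m^2 + 3m + 3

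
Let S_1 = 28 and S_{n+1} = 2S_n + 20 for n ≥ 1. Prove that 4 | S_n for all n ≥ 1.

Base case: S_1 = 28 = 4·7, so 4 | S_1.
Assume 4 | S_r, so S_r = 4t for some integer t.
Then S_{r+1} = 2S_r + 20 = 2·(4t) + 20 = 4(2t + 5), so 4 | S_{r+1}.
This completes the inductive step, so 4 | S_n for all n ≥ 1.

4 | S_n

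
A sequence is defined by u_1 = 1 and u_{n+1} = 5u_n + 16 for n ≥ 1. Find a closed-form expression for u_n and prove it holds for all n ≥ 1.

Claim: u_n = 5^n − 4.

Base case: u_1 = 1, and 5^1 − 4 = 5 − 4 = 1.
Assume u_m = 5^m − 4 for some m ≥ 1.
Then u_{m+1} = 5u_m + 16 = 5·(5^m − 4) + 16 = 5^{m+1} − 20 + 16 = 5^{m+1} − 4.
Hence u_n = 5^n − 4 for every n ≥ 1, by induction.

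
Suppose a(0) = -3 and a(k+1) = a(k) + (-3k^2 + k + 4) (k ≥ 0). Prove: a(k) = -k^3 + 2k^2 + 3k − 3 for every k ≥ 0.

Base case: a(0) = -3, and -0^3 + 2·0^2 + 3·0 − 3 = -3.
Assume a(r) = -r^3 + 2r^2 + 3r − 3.
Then a(r+1) = a(r) + (-3r^2 + r + 4) = (-r^3 + 2r^2 + 3r − 3) + (-3r^2 + r + 4) = -r^3 − r^2 + 4r + 1,
and -(r+1)^3 + 2·(r+1)^2 + 3·(r+1) − 3 = -r^3 − r^2 + 4r + 1.
This completes the inductive step, so a(k) = -k^3 + 2k^2 + 3k − 3 for all k ≥ 0.

a(k) = -k^3 + 2k^2 + 3k − 3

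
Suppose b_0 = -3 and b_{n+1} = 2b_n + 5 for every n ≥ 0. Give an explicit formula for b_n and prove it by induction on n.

Claim: b_n = 2^{n+1} − 5.

Base case: b_0 = -3, and 2^{0+1} − 5 = 2 − 5 = -3.
Assume b_r = 2^{r+1} − 5 for some r ≥ 0.
Then b_{r+1} = 2b_r + 5 = 2·(2^{r+1} − 5) + 5 = 2^{r+2} − 10 + 5 = 2^{r+2} − 5.
This completes the inductive step, so b_n = 2^{n+1} − 5 for all n ≥ 0.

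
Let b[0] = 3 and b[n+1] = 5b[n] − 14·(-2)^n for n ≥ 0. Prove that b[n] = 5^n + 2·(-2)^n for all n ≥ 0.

Base case: b[0] = 3, and 5^0 + 2·(-2)^0 = 1 + 2 = 3.
Assume b[j] = 5^j + 2·(-2)^j for some j ≥ 0.
Then b[j+1] = 5b[j] − 14·(-2)^j = 5·(5^j + 2·(-2)^j) − 14·(-2)^j = 5^{j+1} + 10·(-2)^j − 14·(-2)^j = 5^{j+1} − 4·(-2)^j = 5^{j+1} + 2·(-2)^{j+1}.
This completes the inductive step, so b[n] = 5^n + 2·(-2)^n for all n ≥ 0.

b[n] = 5^n + 2·(-2)^n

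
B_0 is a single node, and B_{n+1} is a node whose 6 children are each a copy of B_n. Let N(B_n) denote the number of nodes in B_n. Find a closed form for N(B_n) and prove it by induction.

Claim: N(B_n) = (6^{n+1} − 1)/5.

Base case: N(B_0) = 1, and (6^{0+1} − 1)/5 = 1.
Assume N(B_m) = (6^{m+1} − 1)/5.
Then N(B_{m+1}) = 1 + 6N(B_m) = 1 + 6·(6^{m+1} − 1)/5 = 1 + (6^{m+2} − 6)/5 = (5 + 6^{m+2} − 6)/5 = (6^{m+2} − 1)/5.
So the formula holds for m+1, and by induction N(B_n) = (6^{n+1} − 1)/5 for all n ≥ 0.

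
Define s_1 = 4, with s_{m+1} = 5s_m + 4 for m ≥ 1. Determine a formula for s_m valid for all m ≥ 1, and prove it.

Claim: s_m = 5^m − 1.

Base case: s_1 = 4, and 5^1 − 1 = 5 − 1 = 4.
Assume s_r = 5^r − 1 for some r ≥ 1.
Then s_{r+1} = 5s_r + 4 = 5·(5^r − 1) + 4 = 5^{r+1} − 5 + 4 = 5^{r+1} − 1.
Hence s_m = 5^m − 1 for every m ≥ 1, by induction.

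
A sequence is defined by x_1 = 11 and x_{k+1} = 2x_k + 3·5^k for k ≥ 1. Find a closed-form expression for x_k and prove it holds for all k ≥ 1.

Claim: x_k = 3·2^k + 5^k.

Base case: x_1 = 11, and 3·2^1 + 5^1 = 6 + 5 = 11.
Assume x_m = 3·2^m + 5^m for some m ≥ 1.
Then x_{m+1} = 2x_m + 3·5^m = 2·(3·2^m + 5^m) + 3·5^m = 3·2^{m+1} + 2·5^m + 3·5^m = 3·2^{m+1} + 5·5^m = 3·2^{m+1} + 5^{m+1}.
Hence x_k = 3·2^k + 5^k for every k ≥ 1, by induction.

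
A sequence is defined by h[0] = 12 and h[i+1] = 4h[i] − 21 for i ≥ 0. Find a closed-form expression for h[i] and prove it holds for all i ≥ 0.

Claim: h[i] = 5·4^i + 7.

Base case: h[0] = 12, and 5·4^0 + 7 = 5 + 7 = 12.
Assume h[m] = 5·4^m + 7 for some m ≥ 0.
Then h[m+1] = 4h[m] − 21 = 4·(5·4^m + 7) − 21 = 20·4^m + 28 − 21 = 5·4^{m+1} + 7.
By induction, h[i] = 5·4^i + 7 for all i ≥ 0.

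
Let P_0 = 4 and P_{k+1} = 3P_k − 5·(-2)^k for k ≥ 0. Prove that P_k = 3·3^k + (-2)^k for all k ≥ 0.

Base case: P_0 = 4, and 3·3^0 + (-2)^0 = 3 + 1 = 4.
Assume P_m = 3·3^m + (-2)^m for some m ≥ 0.
Then P_{m+1} = 3P_m − 5·(-2)^m = 3·(3·3^m + (-2)^m) − 5·(-2)^m = 3·3^{m+1} + 3·(-2)^m − 5·(-2)^m = 3·3^{m+1} − 2·(-2)^m = 3·3^{m+1} + (-2)^{m+1}.
Hence P_k = 3·3^k + (-2)^k for every k ≥ 0, by induction.

P_k = 3·3^k + (-2)^k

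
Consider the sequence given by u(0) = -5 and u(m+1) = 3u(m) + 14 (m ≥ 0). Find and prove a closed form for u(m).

Claim: u(m) = 2·3^m − 7.

Base case: u(0) = -5, and 2·3^0 − 7 = 2 − 7 = -5.
Assume u(k) = 2·3^k − 7 for some k ≥ 0.
Then u(k+1) = 3u(k) + 14 = 3·(2·3^k − 7) + 14 = 6·3^k − 21 + 14 = 2·3^{k+1} − 7.
This completes the inductive step, so u(m) = 2·3^m − 7 for all m ≥ 0.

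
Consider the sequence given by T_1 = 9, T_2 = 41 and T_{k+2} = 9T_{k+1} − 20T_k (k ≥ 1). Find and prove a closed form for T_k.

Claim: T_k = 4^k + 5^k.

Base cases: T_1 = 9 and 4^1 + 5^1 = 9; T_2 = 41 and 4^2 + 5^2 = 41.
Assume T_j = 4^j + 5^j for all 1 ≤ j ≤ r, where r ≥ 2.
Then T_{r+1} = 9T_r − 20T_{r−1} = 9·(4^r + 5^r) − 20·(4^{r−1} + 5^{r−1}) = (9·4 − 20)4^{r−1} + (9·5 − 20)5^{r−1} = 16·4^{r−1} + 25·5^{r−1} = 4^{r+1} + 5^{r+1}.
This completes the inductive step, so T_k = 4^k + 5^k for all k ≥ 1.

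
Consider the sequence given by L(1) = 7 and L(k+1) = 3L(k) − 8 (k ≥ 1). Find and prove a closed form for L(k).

Claim: L(k) = 3^k + 4.

Base case: L(1) = 7, and 3^1 + 4 = 3 + 4 = 7.
Assume L(m) = 3^m + 4 for some m ≥ 1.
Then L(m+1) = 3L(m) − 8 = 3·(3^m + 4) − 8 = 3^{m+1} + 12 − 8 = 3^{m+1} + 4.
So the formula holds for m+1, and by induction L(k) = 3^k + 4 for all k ≥ 1.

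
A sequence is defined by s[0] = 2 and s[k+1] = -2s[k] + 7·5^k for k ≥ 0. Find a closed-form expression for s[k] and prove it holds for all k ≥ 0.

Claim: s[k] = (-2)^k + 5^k.

Base case: s[0] = 2, and (-2)^0 + 5^0 = 1 + 1 = 2.
Assume s[m] = (-2)^m + 5^m for some m ≥ 0.
Then s[m+1] = -2s[m] + 7·5^m = -2·((-2)^m + 5^m) + 7·5^m = (-2)^{m+1} − 2·5^m + 7·5^m = (-2)^{m+1} + 5·5^m = (-2)^{m+1} + 5^{m+1}.
So the formula holds for m+1, and by induction s[k] = (-2)^k + 5^k for all k ≥ 0.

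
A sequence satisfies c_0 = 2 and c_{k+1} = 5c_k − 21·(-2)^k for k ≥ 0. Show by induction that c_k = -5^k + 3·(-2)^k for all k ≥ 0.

Base case: c_0 = 2, and -5^0 + 3·(-2)^0 = -1 + 3 = 2.
Assume c_j = -5^j + 3·(-2)^j for some j ≥ 0.
Then c_{j+1} = 5c_j − 21·(-2)^j = 5·(-5^j + 3·(-2)^j) − 21·(-2)^j = -5^{j+1} + 15·(-2)^j − 21·(-2)^j = -5^{j+1} − 6·(-2)^j = -5^{j+1} + 3·(-2)^{j+1}.
So the formula holds for j+1, and by induction c_k = -5^k + 3·(-2)^k for all k ≥ 0.

c_k = -5^k + 3·(-2)^k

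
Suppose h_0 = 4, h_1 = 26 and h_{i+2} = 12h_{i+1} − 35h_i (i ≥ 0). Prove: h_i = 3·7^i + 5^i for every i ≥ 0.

Base cases: h_0 = 4 and 3·7^0 + 5^0 = 4; h_1 = 26 and 3·7^1 + 5^1 = 26.
Assume h_j = 3·7^j + 5^j for all 0 ≤ j ≤ k, where k ≥ 1.
Then h_{k+1} = 12h_k − 35h_{k−1} = 12·(3·7^k + 5^k) − 35·(3·7^{k−1} + 5^{k−1}) = 3·(12·7 − 35)7^{k−1} + (12·5 − 35)5^{k−1} = 147·7^{k−1} + 25·5^{k−1} = 3·7^{k+1} + 5^{k+1}.
This completes the inductive step, so h_i = 3·7^i + 5^i for all i ≥ 0.

h_i = 3·7^i + 5^i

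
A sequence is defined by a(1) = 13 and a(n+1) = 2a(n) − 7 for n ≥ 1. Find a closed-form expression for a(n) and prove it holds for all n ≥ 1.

Claim: a(n) = 3·2^n + 7.

Base case: a(1) = 13, and 3·2^1 + 7 = 6 + 7 = 13.
Assume a(j) = 3·2^j + 7 for some j ≥ 1.
Then a(j+1) = 2a(j) − 7 = 2·(3·2^j + 7) − 7 = 6·2^j + 14 − 7 = 3·2^{j+1} + 7.
This completes the inductive step, so a(n) = 3·2^n + 7 for all n ≥ 1.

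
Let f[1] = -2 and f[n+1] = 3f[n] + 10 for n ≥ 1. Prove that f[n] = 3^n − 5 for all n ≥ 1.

Base case: f[1] = -2, and 3^1 − 5 = 3 − 5 = -2.
Assume f[r] = 3^r − 5 for some r ≥ 1.
Then f[r+1] = 3f[r] + 10 = 3·(3^r − 5) + 10 = 3^{r+1} − 15 + 10 = 3^{r+1} − 5.
Hence f[n] = 3^n − 5 for every n ≥ 1, by induction.

f[n] = 3^n − 5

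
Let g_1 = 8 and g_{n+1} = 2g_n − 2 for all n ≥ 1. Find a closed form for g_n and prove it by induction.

Claim: g_n = 3·2^n + 2.

Base case: g_1 = 8, and 3·2^1 + 2 = 6 + 2 = 8.
Assume g_m = 3·2^m + 2 for some m ≥ 1.
Then g_{m+1} = 2g_m − 2 = 2·(3·2^m + 2) − 2 = 6·2^m + 4 − 2 = 3·2^{m+1} + 2.
By induction, g_n = 3·2^n + 2 for all n ≥ 1.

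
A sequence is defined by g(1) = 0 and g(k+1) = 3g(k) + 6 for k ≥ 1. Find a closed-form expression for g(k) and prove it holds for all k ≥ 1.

Claim: g(k) = 3^k − 3.

Base case: g(1) = 0, and 3^1 − 3 = 3 − 3 = 0.
Assume g(m) = 3^m − 3 for some m ≥ 1.
Then g(m+1) = 3g(m) + 6 = 3·(3^m − 3) + 6 = 3^{m+1} − 9 + 6 = 3^{m+1} − 3.
By induction, g(k) = 3^k − 3 for all k ≥ 1.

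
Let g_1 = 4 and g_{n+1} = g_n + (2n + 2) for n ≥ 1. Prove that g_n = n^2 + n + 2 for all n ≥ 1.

Base case: g_1 = 4, and 1^2 + 1 + 2 = 4.
Assume g_k = k^2 + k + 2.
Then g_{k+1} = g_k + (2k + 2) = (k^2 + k + 2) + (2k + 2) = k^2 + 3k + 4,
and (k+1)^2 + (k+1) + 2 = k^2 + 3k + 4.
This completes the inductive step, so g_n = n^2 + n + 2 for all n ≥ 1.

g_n = n^2 + n + 2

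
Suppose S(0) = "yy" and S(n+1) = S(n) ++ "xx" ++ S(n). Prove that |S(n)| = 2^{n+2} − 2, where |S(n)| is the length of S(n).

Base case: |S(0)| = 2, and 2^{0+2} − 2 = 2.
Assume |S(m)| = 2^{m+2} − 2.
Then |S(m+1)| = |S(m)| + 2 + |S(m)| = 2|S(m)| + 2 = 2(2^{m+2} − 2) + 2 = 2^{m+3} − 4 + 2 = 2^{m+3} − 2.
This completes the inductive step, so |S(n)| = 2^{n+2} − 2 for all n ≥ 0.

|S(n)| = 2^{n+2} − 2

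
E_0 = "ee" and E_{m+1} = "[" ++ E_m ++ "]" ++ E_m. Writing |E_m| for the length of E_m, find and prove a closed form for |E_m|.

Claim: |E_m| = 2^{m+2} − 2.

Base case: |E_0| = 2, and 2^{0+2} − 2 = 2.
Assume |E_j| = 2^{j+2} − 2.
Then |E_{j+1}| = 1 + |E_j| + 1 + |E_j| = 2|E_j| + 2 = 2(2^{j+2} − 2) + 2 = 2^{j+3} − 4 + 2 = 2^{j+3} − 2.
So the formula holds for j+1, and by induction |E_m| = 2^{m+2} − 2 for all m ≥ 0.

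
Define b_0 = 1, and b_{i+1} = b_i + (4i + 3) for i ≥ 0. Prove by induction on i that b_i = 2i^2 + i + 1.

Base case: b_0 = 1, and 2·0^2 + 0 + 1 = 1.
Assume b_k = 2k^2 + k + 1.
Then b_{k+1} = b_k + (4k + 3) = (2k^2 + k + 1) + (4k + 3) = 2k^2 + 5k + 4,
and 2·(k+1)^2 + (k+1) + 1 = 2k^2 + 5k + 4.
Hence b_i = 2i^2 + i + 1 for every i ≥ 0, by induction.

b_i = 2i^2 + i + 1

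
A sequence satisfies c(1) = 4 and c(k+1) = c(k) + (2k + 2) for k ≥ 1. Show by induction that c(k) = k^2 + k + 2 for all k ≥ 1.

Base case: c(1) = 4, and 1^2 + 1 + 2 = 4.
Assume c(r) = r^2 + r + 2.
Then c(r+1) = c(r) + (2r + 2) = (r^2 + r + 2) + (2r + 2) = r^2 + 3r + 4,
and (r+1)^2 + (r+1) + 2 = r^2 + 3r + 4.
This completes the inductive step, so c(k) = k^2 + k + 2 for all k ≥ 1.

c(k) = k^2 + k + 2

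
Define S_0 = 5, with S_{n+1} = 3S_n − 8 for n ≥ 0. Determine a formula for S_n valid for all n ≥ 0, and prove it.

Claim: S_n = 3^n + 4.

Base case: S_0 = 5, and 3^0 + 4 = 1 + 4 = 5.
Assume S_m = 3^m + 4 for some m ≥ 0.
Then S_{m+1} = 3S_m − 8 = 3·(3^m + 4) − 8 = 3^{m+1} + 12 − 8 = 3^{m+1} + 4.
By induction, S_n = 3^n + 4 for all n ≥ 0.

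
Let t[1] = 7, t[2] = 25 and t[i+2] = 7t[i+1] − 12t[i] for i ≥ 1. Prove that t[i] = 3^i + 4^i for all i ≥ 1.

Base cases: t[1] = 7 and 3^1 + 4^1 = 7; t[2] = 25 and 3^2 + 4^2 = 25.
Assume t[j] = 3^j + 4^j for all 1 ≤ j ≤ m, where m ≥ 2.
Then t[m+1] = 7t[m] − 12t[m−1] = 7·(3^m + 4^m) − 12·(3^{m−1} + 4^{m−1}) = (7·3 − 12)3^{m−1} + (7·4 − 12)4^{m−1} = 9·3^{m−1} + 16·4^{m−1} = 3^{m+1} + 4^{m+1}.
By strong induction, t[i] = 3^i + 4^i for all i ≥ 1.

t[i] = 3^i + 4^i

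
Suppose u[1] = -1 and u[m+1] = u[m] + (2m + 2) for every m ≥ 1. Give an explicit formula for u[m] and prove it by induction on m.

Claim: u[m] = m^2 + m − 3.

Base case: u[1] = -1, and 1^2 + 1 − 3 = -1.
Assume u[j] = j^2 + j − 3.
Then u[j+1] = u[j] + (2j + 2) = (j^2 + j − 3) + (2j + 2) = j^2 + 3j − 1,
and (j+1)^2 + (j+1) − 3 = j^2 + 3j − 1.
Hence u[m] = m^2 + m − 3 for every m ≥ 1, by induction.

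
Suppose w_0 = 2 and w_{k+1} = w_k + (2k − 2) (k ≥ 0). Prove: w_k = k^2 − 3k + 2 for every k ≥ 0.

Base case: w_0 = 2, and 0^2 − 3·0 + 2 = 2.
Assume w_r = r^2 − 3r + 2.
Then w_{r+1} = w_r + (2r − 2) = (r^2 − 3r + 2) + (2r − 2) = r^2 − r,
and (r+1)^2 − 3·(r+1) + 2 = r^2 − r.
Hence w_k = k^2 − 3k + 2 for every k ≥ 0, by induction.

w_k = k^2 − 3k + 2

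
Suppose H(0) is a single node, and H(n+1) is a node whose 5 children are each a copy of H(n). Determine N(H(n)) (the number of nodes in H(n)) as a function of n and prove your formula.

Claim: N(H(n)) = (5^{n+1} − 1)/4.

Base case: N(H(0)) = 1, and (5^{0+1} − 1)/4 = 1.
Assume N(H(j)) = (5^{j+1} − 1)/4.
Then N(H(j+1)) = 1 + 5N(H(j)) = 1 + 5·(5^{j+1} − 1)/4 = 1 + (5^{j+2} − 5)/4 = (4 + 5^{j+2} − 5)/4 = (5^{j+2} − 1)/4.
This completes the inductive step, so N(H(n)) = (5^{n+1} − 1)/4 for all n ≥ 0.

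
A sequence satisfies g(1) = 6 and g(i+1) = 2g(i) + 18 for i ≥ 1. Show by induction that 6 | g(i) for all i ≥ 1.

Base case: g(1) = 6 = 6·1, so 6 | g(1).
Assume 6 | g(k), so g(k) = 6t for some integer t.
Then g(k+1) = 2g(k) + 18 = 2·(6t) + 18 = 6(2t + 3), so 6 | g(k+1).
Hence 6 | g(i) for every i ≥ 1, by induction.

6 | g(i)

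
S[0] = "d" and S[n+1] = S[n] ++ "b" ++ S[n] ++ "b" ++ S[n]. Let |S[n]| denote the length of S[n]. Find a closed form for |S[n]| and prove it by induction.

Claim: |S[n]| = 2·3^n − 1.

Base case: |S[0]| = 1, and 2·3^0 − 1 = 1.
Assume |S[r]| = 2·3^r − 1.
Then |S[r+1]| = 3|S[r]| + 2 = 3(2·3^r − 1) + 2 = 2·3^{r+1} − 3 + 2 = 2·3^{r+1} − 1.
This completes the inductive step, so |S[n]| = 2·3^n − 1 for all n ≥ 0.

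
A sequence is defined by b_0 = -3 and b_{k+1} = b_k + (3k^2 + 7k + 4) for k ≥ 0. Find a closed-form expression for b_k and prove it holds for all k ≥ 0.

Claim: b_k = k^3 + 2k^2 + k − 3.

Base case: b_0 = -3, and 0^3 + 2·0^2 + 0 − 3 = -3.
Assume b_m = m^3 + 2m^2 + m − 3.
Then b_{m+1} = b_m + (3m^2 + 7m + 4) = (m^3 + 2m^2 + m − 3) + (3m^2 + 7m + 4) = m^3 + 5m^2 + 8m + 1,
and (m+1)^3 + 2·(m+1)^2 + (m+1) − 3 = m^3 + 5m^2 + 8m + 1.
By induction, b_k = k^3 + 2k^2 + k − 3 for all k ≥ 0.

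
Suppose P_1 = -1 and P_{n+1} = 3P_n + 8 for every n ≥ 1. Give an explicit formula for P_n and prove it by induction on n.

Claim: P_n = 3^n − 4.

Base case: P_1 = -1, and 3^1 − 4 = 3 − 4 = -1.
Assume P_m = 3^m − 4 for some m ≥ 1.
Then P_{m+1} = 3P_m + 8 = 3·(3^m − 4) + 8 = 3^{m+1} − 12 + 8 = 3^{m+1} − 4.
This completes the inductive step, so P_n = 3^n − 4 for all n ≥ 1.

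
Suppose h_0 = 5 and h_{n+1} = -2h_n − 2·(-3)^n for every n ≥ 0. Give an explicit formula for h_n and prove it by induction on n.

Claim: h_n = 3·(-2)^n + 2·(-3)^n.

Base case: h_0 = 5, and 3·(-2)^0 + 2·(-3)^0 = 3 + 2 = 5.
Assume h_k = 3·(-2)^k + 2·(-3)^k for some k ≥ 0.
Then h_{k+1} = -2h_k − 2·(-3)^k = -2·(3·(-2)^k + 2·(-3)^k) − 2·(-3)^k = 3·(-2)^{k+1} − 4·(-3)^k − 2·(-3)^k = 3·(-2)^{k+1} − 6·(-3)^k = 3·(-2)^{k+1} + 2·(-3)^{k+1}.
Hence h_n = 3·(-2)^n + 2·(-3)^n for every n ≥ 0, by induction.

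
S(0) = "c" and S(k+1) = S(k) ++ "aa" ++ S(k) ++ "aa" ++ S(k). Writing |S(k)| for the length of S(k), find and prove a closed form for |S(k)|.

Claim: |S(k)| = 3^{k+1} − 2.

Base case: |S(0)| = 1, and 3^{0+1} − 2 = 1.
Assume |S(r)| = 3^{r+1} − 2.
Then |S(r+1)| = 3|S(r)| + 4 = 3(3^{r+1} − 2) + 4 = 3^{r+2} − 6 + 4 = 3^{r+2} − 2.
Hence |S(k)| = 3^{k+1} − 2 for every k ≥ 0, by induction.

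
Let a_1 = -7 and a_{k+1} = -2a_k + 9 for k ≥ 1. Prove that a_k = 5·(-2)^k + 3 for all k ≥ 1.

Base case: a_1 = -7, and 5·(-2)^1 + 3 = -10 + 3 = -7.
Assume a_j = 5·(-2)^j + 3 for some j ≥ 1.
Then a_{j+1} = -2a_j + 9 = -2·(5·(-2)^j + 3) + 9 = -10·(-2)^j − 6 + 9 = 5·(-2)^{j+1} + 3.
So the formula holds for j+1, and by induction a_k = 5·(-2)^k + 3 for all k ≥ 1.

a_k = 5·(-2)^k + 3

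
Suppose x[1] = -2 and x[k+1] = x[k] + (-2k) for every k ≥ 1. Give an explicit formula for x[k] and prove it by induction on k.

Claim: x[k] = -k^2 + k − 2.

Base case: x[1] = -2, and -1^2 + 1 − 2 = -2.
Assume x[m] = -m^2 + m − 2.
Then x[m+1] = x[m] + (-2m) = (-m^2 + m − 2) + (-2m) = -m^2 − m − 2,
and -(m+1)^2 + (m+1) − 2 = -m^2 − m − 2.
By induction, x[k] = -k^2 + k − 2 for all k ≥ 1.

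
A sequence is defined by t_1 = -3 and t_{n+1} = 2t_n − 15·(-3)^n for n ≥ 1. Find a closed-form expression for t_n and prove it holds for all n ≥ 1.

Claim: t_n = 3·2^n + 3·(-3)^n.

Base case: t_1 = -3, and 3·2^1 + 3·(-3)^1 = 6 − 9 = -3.
Assume t_m = 3·2^m + 3·(-3)^m for some m ≥ 1.
Then t_{m+1} = 2t_m − 15·(-3)^m = 2·(3·2^m + 3·(-3)^m) − 15·(-3)^m = 3·2^{m+1} + 6·(-3)^m − 15·(-3)^m = 3·2^{m+1} − 9·(-3)^m = 3·2^{m+1} + 3·(-3)^{m+1}.
This completes the inductive step, so t_n = 3·2^n + 3·(-3)^n for all n ≥ 1.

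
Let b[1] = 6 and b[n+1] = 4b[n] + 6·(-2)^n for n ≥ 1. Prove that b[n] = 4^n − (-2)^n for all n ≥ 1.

Base case: b[1] = 6, and 4^1 − (-2)^1 = 4 + 2 = 6.
Assume b[j] = 4^j − (-2)^j for some j ≥ 1.
Then b[j+1] = 4b[j] + 6·(-2)^j = 4·(4^j − (-2)^j) + 6·(-2)^j = 4^{j+1} − 4·(-2)^j + 6·(-2)^j = 4^{j+1} + 2·(-2)^j = 4^{j+1} − (-2)^{j+1}.
Hence b[n] = 4^n − (-2)^n for every n ≥ 1, by induction.

b[n] = 4^n − (-2)^n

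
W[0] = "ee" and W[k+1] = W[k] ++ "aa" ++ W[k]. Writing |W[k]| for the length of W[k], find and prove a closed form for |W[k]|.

Claim: |W[k]| = 2^{k+2} − 2.

Base case: |W[0]| = 2, and 2^{0+2} − 2 = 2.
Assume |W[r]| = 2^{r+2} − 2.
Then |W[r+1]| = |W[r]| + 2 + |W[r]| = 2|W[r]| + 2 = 2(2^{r+2} − 2) + 2 = 2^{r+3} − 4 + 2 = 2^{r+3} − 2.
By induction, |W[k]| = 2^{k+2} − 2 for all k ≥ 0.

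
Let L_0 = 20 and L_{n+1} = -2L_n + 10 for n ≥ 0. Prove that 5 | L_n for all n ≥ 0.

Base case: L_0 = 20 = 5·4, so 5 | L_0.
Assume 5 | L_k, so L_k = 5t for some integer t.
Then L_{k+1} = -2L_k + 10 = -2·(5t) + 10 = 5(-2t + 2), so 5 | L_{k+1}.
Hence 5 | L_n for every n ≥ 0, by induction.

5 | L_n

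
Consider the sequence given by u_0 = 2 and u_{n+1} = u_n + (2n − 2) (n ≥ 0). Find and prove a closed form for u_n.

Claim: u_n = n^2 − 3n + 2.

Base case: u_0 = 2, and 0^2 − 3·0 + 2 = 2.
Assume u_j = j^2 − 3j + 2.
Then u_{j+1} = u_j + (2j − 2) = (j^2 − 3j + 2) + (2j − 2) = j^2 − j,
and (j+1)^2 − 3·(j+1) + 2 = j^2 − j.
Hence u_n = n^2 − 3n + 2 for every n ≥ 0, by induction.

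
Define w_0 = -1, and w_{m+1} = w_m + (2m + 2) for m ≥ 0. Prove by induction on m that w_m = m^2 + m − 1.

Base case: w_0 = -1, and 0^2 + 0 − 1 = -1.
Assume w_k = k^2 + k − 1.
Then w_{k+1} = w_k + (2k + 2) = (k^2 + k − 1) + (2k + 2) = k^2 + 3k + 1,
and (k+1)^2 + (k+1) − 1 = k^2 + 3k + 1.
Hence w_m = m^2 + m − 1 for every m ≥ 0, by induction.

w_m = m^2 + m − 1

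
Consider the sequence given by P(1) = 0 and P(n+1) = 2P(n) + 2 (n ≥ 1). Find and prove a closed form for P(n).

Claim: P(n) = 2^n − 2.

Base case: P(1) = 0, and 2^1 − 2 = 2 − 2 = 0.
Assume P(j) = 2^j − 2 for some j ≥ 1.
Then P(j+1) = 2P(j) + 2 = 2·(2^j − 2) + 2 = 2^{j+1} − 4 + 2 = 2^{j+1} − 2.
This completes the inductive step, so P(n) = 2^n − 2 for all n ≥ 1.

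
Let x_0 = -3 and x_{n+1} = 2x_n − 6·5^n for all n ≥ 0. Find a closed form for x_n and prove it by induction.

Claim: x_n = -2^n − 2·5^n.

Base case: x_0 = -3, and -2^0 − 2·5^0 = -1 − 2 = -3.
Assume x_k = -2^k − 2·5^k for some k ≥ 0.
Then x_{k+1} = 2x_k − 6·5^k = 2·(-2^k − 2·5^k) − 6·5^k = -2^{k+1} − 4·5^k − 6·5^k = -2^{k+1} − 10·5^k = -2^{k+1} − 2·5^{k+1}.
Hence x_n = -2^n − 2·5^n for every n ≥ 0, by induction.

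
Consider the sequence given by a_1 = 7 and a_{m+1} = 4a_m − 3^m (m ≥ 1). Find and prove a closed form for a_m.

Claim: a_m = 4^m + 3^m.

Base case: a_1 = 7, and 4^1 + 3^1 = 4 + 3 = 7.
Assume a_k = 4^k + 3^k for some k ≥ 1.
Then a_{k+1} = 4a_k − 3^k = 4·(4^k + 3^k) − 3^k = 4^{k+1} + 4·3^k − 3^k = 4^{k+1} + 3·3^k = 4^{k+1} + 3^{k+1}.
This completes the inductive step, so a_m = 4^m + 3^m for all m ≥ 1.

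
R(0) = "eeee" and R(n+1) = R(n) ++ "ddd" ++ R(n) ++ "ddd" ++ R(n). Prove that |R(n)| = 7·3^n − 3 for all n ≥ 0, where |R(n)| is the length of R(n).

Base case: |R(0)| = 4, and 7·3^0 − 3 = 4.
Assume |R(m)| = 7·3^m − 3.
Then |R(m+1)| = 3|R(m)| + 6 = 3(7·3^m − 3) + 6 = 7·3^{m+1} − 9 + 6 = 7·3^{m+1} − 3.
This completes the inductive step, so |R(n)| = 7·3^n − 3 for all n ≥ 0.

|R(n)| = 7·3^n − 3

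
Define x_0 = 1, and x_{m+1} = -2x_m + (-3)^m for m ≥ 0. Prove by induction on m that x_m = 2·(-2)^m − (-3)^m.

Base case: x_0 = 1, and 2·(-2)^0 − (-3)^0 = 2 − 1 = 1.
Assume x_k = 2·(-2)^k − (-3)^k for some k ≥ 0.
Then x_{k+1} = -2x_k + (-3)^k = -2·(2·(-2)^k − (-3)^k) + (-3)^k = 2·(-2)^{k+1} + 2·(-3)^k + (-3)^k = 2·(-2)^{k+1} + 3·(-3)^k = 2·(-2)^{k+1} − (-3)^{k+1}.
So the formula holds for k+1, and by induction x_m = 2·(-2)^m − (-3)^m for all m ≥ 0.

x_m = 2·(-2)^m − (-3)^m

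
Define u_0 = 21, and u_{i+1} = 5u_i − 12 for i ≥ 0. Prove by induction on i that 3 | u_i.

Base case: u_0 = 21 = 3·7, so 3 | u_0.
Assume 3 | u_r, so u_r = 3t for some integer t.
Then u_{r+1} = 5u_r − 12 = 5·(3t) − 12 = 3(5t − 4), so 3 | u_{r+1}.
Hence 3 | u_i for every i ≥ 0, by induction.

3 | u_i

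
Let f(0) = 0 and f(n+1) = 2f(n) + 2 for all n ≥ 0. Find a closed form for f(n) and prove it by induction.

Claim: f(n) = 2^{n+1} − 2.

Base case: f(0) = 0, and 2^{0+1} − 2 = 2 − 2 = 0.
Assume f(k) = 2^{k+1} − 2 for some k ≥ 0.
Then f(k+1) = 2f(k) + 2 = 2·(2^{k+1} − 2) + 2 = 2^{k+2} − 4 + 2 = 2^{k+2} − 2.
This completes the inductive step, so f(n) = 2^{n+1} − 2 for all n ≥ 0.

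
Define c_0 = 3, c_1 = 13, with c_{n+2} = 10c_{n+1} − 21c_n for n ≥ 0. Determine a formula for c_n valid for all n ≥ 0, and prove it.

Claim: c_n = 7^n + 2·3^n.

Base cases: c_0 = 3 and 7^0 + 2·3^0 = 3; c_1 = 13 and 7^1 + 2·3^1 = 13.
Assume c_i = 7^i + 2·3^i for all 0 ≤ i ≤ j, where j ≥ 1.
Then c_{j+1} = 10c_j − 21c_{j−1} = 10·(7^j + 2·3^j) − 21·(7^{j−1} + 2·3^{j−1}) = (10·7 − 21)7^{j−1} + 2·(10·3 − 21)3^{j−1} = 49·7^{j−1} + 18·3^{j−1} = 7^{j+1} + 2·3^{j+1}.
By strong induction, c_n = 7^n + 2·3^n for all n ≥ 0.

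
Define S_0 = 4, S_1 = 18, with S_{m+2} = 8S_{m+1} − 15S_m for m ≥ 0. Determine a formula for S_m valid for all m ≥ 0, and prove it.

Claim: S_m = 3·5^m + 3^m.

Base cases: S_0 = 4 and 3·5^0 + 3^0 = 4; S_1 = 18 and 3·5^1 + 3^1 = 18.
Assume S_i = 3·5^i + 3^i for all 0 ≤ i ≤ j, where j ≥ 1.
Then S_{j+1} = 8S_j − 15S_{j−1} = 8·(3·5^j + 3^j) − 15·(3·5^{j−1} + 3^{j−1}) = 3·(8·5 − 15)5^{j−1} + (8·3 − 15)3^{j−1} = 75·5^{j−1} + 9·3^{j−1} = 3·5^{j+1} + 3^{j+1}.
By strong induction, S_m = 3·5^m + 3^m for all m ≥ 0.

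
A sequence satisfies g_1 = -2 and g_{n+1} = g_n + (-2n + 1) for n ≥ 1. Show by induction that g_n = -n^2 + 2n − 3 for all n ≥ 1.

Base case: g_1 = -2, and -1^2 + 2·1 − 3 = -2.
Assume g_m = -m^2 + 2m − 3.
Then g_{m+1} = g_m + (-2m + 1) = (-m^2 + 2m − 3) + (-2m + 1) = -m^2 − 2,
and -(m+1)^2 + 2·(m+1) − 3 = -m^2 − 2.
This completes the inductive step, so g_n = -n^2 + 2n − 3 for all n ≥ 1.

g_n = -n^2 + 2n − 3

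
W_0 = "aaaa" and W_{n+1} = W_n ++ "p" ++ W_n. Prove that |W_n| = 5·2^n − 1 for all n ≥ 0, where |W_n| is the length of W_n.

Base case: |W_0| = 4, and 5·2^0 − 1 = 4.
Assume |W_k| = 5·2^k − 1.
Then |W_{k+1}| = |W_k| + 1 + |W_k| = 2|W_k| + 1 = 2(5·2^k − 1) + 1 = 5·2^{k+1} − 2 + 1 = 5·2^{k+1} − 1.
Hence |W_n| = 5·2^n − 1 for every n ≥ 0, by induction.

|W_n| = 5·2^n − 1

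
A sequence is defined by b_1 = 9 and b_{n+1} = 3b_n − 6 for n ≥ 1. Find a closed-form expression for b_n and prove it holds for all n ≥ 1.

Claim: b_n = 2·3^n + 3.

Base case: b_1 = 9, and 2·3^1 + 3 = 6 + 3 = 9.
Assume b_k = 2·3^k + 3 for some k ≥ 1.
Then b_{k+1} = 3b_k − 6 = 3·(2·3^k + 3) − 6 = 6·3^k + 9 − 6 = 2·3^{k+1} + 3.
So the formula holds for k+1, and by induction b_n = 2·3^n + 3 for all n ≥ 1.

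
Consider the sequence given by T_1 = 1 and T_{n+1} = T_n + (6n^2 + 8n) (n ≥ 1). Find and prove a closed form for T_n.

Claim: T_n = 2n^3 + n^2 − 3n + 1.

Base case: T_1 = 1, and 2·1^3 + 1^2 − 3·1 + 1 = 1.
Assume T_r = 2r^3 + r^2 − 3r + 1.
Then T_{r+1} = T_r + (6r^2 + 8r) = (2r^3 + r^2 − 3r + 1) + (6r^2 + 8r) = 2r^3 + 7r^2 + 5r + 1,
and 2·(r+1)^3 + (r+1)^2 − 3·(r+1) + 1 = 2r^3 + 7r^2 + 5r + 1.
By induction, T_n = 2n^3 + n^2 − 3n + 1 for all n ≥ 1.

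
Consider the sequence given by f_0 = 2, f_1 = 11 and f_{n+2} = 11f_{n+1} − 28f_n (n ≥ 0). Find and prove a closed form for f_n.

Claim: f_n = 7^n + 4^n.

Base cases: f_0 = 2 and 7^0 + 4^0 = 2; f_1 = 11 and 7^1 + 4^1 = 11.
Assume f_j = 7^j + 4^j for all 0 ≤ j ≤ k, where k ≥ 1.
Then f_{k+1} = 11f_k − 28f_{k−1} = 11·(7^k + 4^k) − 28·(7^{k−1} + 4^{k−1}) = (11·7 − 28)7^{k−1} + (11·4 − 28)4^{k−1} = 49·7^{k−1} + 16·4^{k−1} = 7^{k+1} + 4^{k+1}.
This completes the inductive step, so f_n = 7^n + 4^n for all n ≥ 0.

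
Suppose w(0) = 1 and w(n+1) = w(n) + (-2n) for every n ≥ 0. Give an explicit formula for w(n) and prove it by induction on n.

Claim: w(n) = -n^2 + n + 1.

Base case: w(0) = 1, and -0^2 + 0 + 1 = 1.
Assume w(k) = -k^2 + k + 1.
Then w(k+1) = w(k) + (-2k) = (-k^2 + k + 1) + (-2k) = -k^2 − k + 1,
and -(k+1)^2 + (k+1) + 1 = -k^2 − k + 1.
By induction, w(n) = -n^2 + n + 1 for all n ≥ 0.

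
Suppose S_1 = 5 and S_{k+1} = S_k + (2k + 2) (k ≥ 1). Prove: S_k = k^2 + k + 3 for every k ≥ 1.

Base case: S_1 = 5, and 1^2 + 1 + 3 = 5.
Assume S_r = r^2 + r + 3.
Then S_{r+1} = S_r + (2r + 2) = (r^2 + r + 3) + (2r + 2) = r^2 + 3r + 5,
and (r+1)^2 + (r+1) + 3 = r^2 + 3r + 5.
This completes the inductive step, so S_k = k^2 + k + 3 for all k ≥ 1.

S_k = k^2 + k + 3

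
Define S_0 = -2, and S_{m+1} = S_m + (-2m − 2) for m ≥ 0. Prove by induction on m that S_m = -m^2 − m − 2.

Base case: S_0 = -2, and -0^2 − 0 − 2 = -2.
Assume S_j = -j^2 − j − 2.
Then S_{j+1} = S_j + (-2j − 2) = (-j^2 − j − 2) + (-2j − 2) = -j^2 − 3j − 4,
and -(j+1)^2 − (j+1) − 2 = -j^2 − 3j − 4.
This completes the inductive step, so S_m = -m^2 − m − 2 for all m ≥ 0.

S_m = -m^2 − m − 2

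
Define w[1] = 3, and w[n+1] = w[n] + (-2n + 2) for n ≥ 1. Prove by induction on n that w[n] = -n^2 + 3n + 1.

Base case: w[1] = 3, and -1^2 + 3·1 + 1 = 3.
Assume w[r] = -r^2 + 3r + 1.
Then w[r+1] = w[r] + (-2r + 2) = (-r^2 + 3r + 1) + (-2r + 2) = -r^2 + r + 3,
and -(r+1)^2 + 3·(r+1) + 1 = -r^2 + r + 3.
This completes the inductive step, so w[n] = -n^2 + 3n + 1 for all n ≥ 1.

w[n] = -n^2 + 3n + 1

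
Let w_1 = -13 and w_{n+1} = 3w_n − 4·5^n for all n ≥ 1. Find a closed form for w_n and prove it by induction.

Claim: w_n = -3^n − 2·5^n.

Base case: w_1 = -13, and -3^1 − 2·5^1 = -3 − 10 = -13.
Assume w_m = -3^m − 2·5^m for some m ≥ 1.
Then w_{m+1} = 3w_m − 4·5^m = 3·(-3^m − 2·5^m) − 4·5^m = -3^{m+1} − 6·5^m − 4·5^m = -3^{m+1} − 10·5^m = -3^{m+1} − 2·5^{m+1}.
Hence w_n = -3^n − 2·5^n for every n ≥ 1, by induction.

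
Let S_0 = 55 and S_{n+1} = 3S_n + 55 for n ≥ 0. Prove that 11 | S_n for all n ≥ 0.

Base case: S_0 = 55 = 11·5, so 11 | S_0.
Assume 11 | S_m, so S_m = 11t for some integer t.
Then S_{m+1} = 3S_m + 55 = 3·(11t) + 55 = 11(3t + 5), so 11 | S_{m+1}.
By induction, 11 | S_n for all n ≥ 0.

11 | S_n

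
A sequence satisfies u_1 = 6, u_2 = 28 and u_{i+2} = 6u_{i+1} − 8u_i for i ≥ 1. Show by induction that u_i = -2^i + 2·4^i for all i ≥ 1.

Base cases: u_1 = 6 and -2^1 + 2·4^1 = 6; u_2 = 28 and -2^2 + 2·4^2 = 28.
Assume u_j = -2^j + 2·4^j for all 1 ≤ j ≤ k, where k ≥ 2.
Then u_{k+1} = 6u_k − 8u_{k−1} = 6·(-2^k + 2·4^k) − 8·(-2^{k−1} + 2·4^{k−1}) = -(6·2 − 8)2^{k−1} + 2·(6·4 − 8)4^{k−1} = -4·2^{k−1} + 32·4^{k−1} = -2^{k+1} + 2·4^{k+1}.
Hence u_i = -2^i + 2·4^i for every i ≥ 1, by strong induction.

u_i = -2^i + 2·4^i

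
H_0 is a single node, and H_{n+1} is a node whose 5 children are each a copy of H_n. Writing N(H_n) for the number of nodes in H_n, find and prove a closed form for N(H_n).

Claim: N(H_n) = (5^{n+1} − 1)/4.

Base case: N(H_0) = 1, and (5^{0+1} − 1)/4 = 1.
Assume N(H_m) = (5^{m+1} − 1)/4.
Then N(H_{m+1}) = 1 + 5N(H_m) = 1 + 5·(5^{m+1} − 1)/4 = 1 + (5^{m+2} − 5)/4 = (4 + 5^{m+2} − 5)/4 = (5^{m+2} − 1)/4.
By induction, N(H_n) = (5^{n+1} − 1)/4 for all n ≥ 0.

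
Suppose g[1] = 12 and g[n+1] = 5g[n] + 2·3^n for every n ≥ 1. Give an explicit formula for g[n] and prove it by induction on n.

Claim: g[n] = 3·5^n − 3^n.

Base case: g[1] = 12, and 3·5^1 − 3^1 = 15 − 3 = 12.
Assume g[k] = 3·5^k − 3^k for some k ≥ 1.
Then g[k+1] = 5g[k] + 2·3^k = 5·(3·5^k − 3^k) + 2·3^k = 3·5^{k+1} − 5·3^k + 2·3^k = 3·5^{k+1} − 3·3^k = 3·5^{k+1} − 3^{k+1}.
This completes the inductive step, so g[n] = 3·5^n − 3^n for all n ≥ 1.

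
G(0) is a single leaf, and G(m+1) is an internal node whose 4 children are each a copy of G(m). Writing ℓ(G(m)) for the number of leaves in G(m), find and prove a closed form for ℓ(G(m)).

Claim: ℓ(G(m)) = 4^m.

Base case: ℓ(G(0)) = 1, and 4^0 = 1.
Assume ℓ(G(j)) = 4^j.
Then ℓ(G(j+1)) = 4·ℓ(G(j)) = 4·4^j = 4^{j+1}.
This completes the inductive step, so ℓ(G(m)) = 4^m for all m ≥ 0.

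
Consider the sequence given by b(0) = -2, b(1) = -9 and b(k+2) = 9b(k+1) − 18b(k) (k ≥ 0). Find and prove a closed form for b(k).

Claim: b(k) = -6^k − 3^k.

Base cases: b(0) = -2 and -6^0 − 3^0 = -2; b(1) = -9 and -6^1 − 3^1 = -9.
Assume b(j) = -6^j − 3^j for all 0 ≤ j ≤ m, where m ≥ 1.
Then b(m+1) = 9b(m) − 18b(m−1) = 9·(-6^m − 3^m) − 18·(-6^{m−1} − 3^{m−1}) = -(9·6 − 18)6^{m−1} − (9·3 − 18)3^{m−1} = -36·6^{m−1} − 9·3^{m−1} = -6^{m+1} − 3^{m+1}.
This completes the inductive step, so b(k) = -6^k − 3^k for all k ≥ 0.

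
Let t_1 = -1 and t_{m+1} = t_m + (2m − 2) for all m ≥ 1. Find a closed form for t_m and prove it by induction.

Claim: t_m = m^2 − 3m + 1.

Base case: t_1 = -1, and 1^2 − 3·1 + 1 = -1.
Assume t_k = k^2 − 3k + 1.
Then t_{k+1} = t_k + (2k − 2) = (k^2 − 3k + 1) + (2k − 2) = k^2 − k − 1,
and (k+1)^2 − 3·(k+1) + 1 = k^2 − k − 1.
Hence t_m = m^2 − 3m + 1 for every m ≥ 1, by induction.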